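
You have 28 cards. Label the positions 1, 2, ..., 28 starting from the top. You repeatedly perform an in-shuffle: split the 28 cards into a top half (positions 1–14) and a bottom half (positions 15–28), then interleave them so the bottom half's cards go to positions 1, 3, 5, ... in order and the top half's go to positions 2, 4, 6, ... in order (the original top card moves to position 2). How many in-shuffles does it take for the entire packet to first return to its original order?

28

The in-shuffle permutes the 28 positions with cycle lengths [28].
Every card is home exactly when every cycle has completed a whole number of laps, i.e. after lcm(28) = 28 in-shuffles.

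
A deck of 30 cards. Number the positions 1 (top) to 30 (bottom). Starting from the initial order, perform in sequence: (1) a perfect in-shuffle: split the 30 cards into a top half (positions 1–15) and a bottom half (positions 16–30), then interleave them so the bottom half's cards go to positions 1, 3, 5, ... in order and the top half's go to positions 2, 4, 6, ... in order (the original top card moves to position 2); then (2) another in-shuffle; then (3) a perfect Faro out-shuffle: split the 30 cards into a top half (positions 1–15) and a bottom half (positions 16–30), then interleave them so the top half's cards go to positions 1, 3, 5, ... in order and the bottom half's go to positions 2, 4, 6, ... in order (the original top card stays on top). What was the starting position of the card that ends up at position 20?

Undo the operations in reverse order, starting from position 20:
  undo op 3 (out-shuffle, from bottom half): 20 ← 25
  undo op 2 (in-shuffle, from bottom half): 25 ← 28
  undo op 1 (in-shuffle, from top half): 28 ← 14
So the card at position 20 came from original position 14.

14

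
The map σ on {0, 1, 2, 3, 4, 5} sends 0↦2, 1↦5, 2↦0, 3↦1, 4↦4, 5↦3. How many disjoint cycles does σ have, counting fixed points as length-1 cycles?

3

Cycle decomposition: (0 2) (1 5 3) (4).
3 cycles.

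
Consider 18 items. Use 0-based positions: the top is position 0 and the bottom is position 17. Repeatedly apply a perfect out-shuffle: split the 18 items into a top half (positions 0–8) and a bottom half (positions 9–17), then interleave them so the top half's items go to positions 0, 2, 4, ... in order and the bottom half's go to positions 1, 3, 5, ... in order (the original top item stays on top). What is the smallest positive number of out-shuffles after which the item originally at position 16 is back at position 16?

8

Follow position 16 under repeated out-shuffles:
16 → 15 → 13 → 9 → 1 → 2 → 4 → 8 → 16
It first returns after 8 out-shuffles.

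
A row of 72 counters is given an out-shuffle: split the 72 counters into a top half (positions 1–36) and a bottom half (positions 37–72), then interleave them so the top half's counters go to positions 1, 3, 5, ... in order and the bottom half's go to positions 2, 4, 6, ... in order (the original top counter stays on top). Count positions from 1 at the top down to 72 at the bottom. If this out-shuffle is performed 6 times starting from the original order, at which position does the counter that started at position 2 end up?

Track the counter's position through each out-shuffle:
2 → 3 → 5 → 9 → 17 → 33 → 65

65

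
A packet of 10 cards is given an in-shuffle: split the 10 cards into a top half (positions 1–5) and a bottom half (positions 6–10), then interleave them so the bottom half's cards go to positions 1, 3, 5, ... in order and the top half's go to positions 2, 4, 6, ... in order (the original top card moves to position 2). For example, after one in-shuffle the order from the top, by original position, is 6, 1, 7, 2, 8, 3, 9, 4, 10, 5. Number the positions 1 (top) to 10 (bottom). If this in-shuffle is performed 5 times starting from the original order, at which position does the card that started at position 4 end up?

Track the card's position through each in-shuffle:
4 → 8 → 5 → 10 → 9 → 7

7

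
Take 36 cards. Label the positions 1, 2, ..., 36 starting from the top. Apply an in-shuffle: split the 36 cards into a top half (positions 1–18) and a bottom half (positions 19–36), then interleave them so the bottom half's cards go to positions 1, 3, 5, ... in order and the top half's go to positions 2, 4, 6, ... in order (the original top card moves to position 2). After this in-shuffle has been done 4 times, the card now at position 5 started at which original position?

35

Work backwards from position 5, undoing one in-shuffle at a time:
5 ← 21 ← 29 ← 33 ← 35
So the card now at position 5 started at position 35.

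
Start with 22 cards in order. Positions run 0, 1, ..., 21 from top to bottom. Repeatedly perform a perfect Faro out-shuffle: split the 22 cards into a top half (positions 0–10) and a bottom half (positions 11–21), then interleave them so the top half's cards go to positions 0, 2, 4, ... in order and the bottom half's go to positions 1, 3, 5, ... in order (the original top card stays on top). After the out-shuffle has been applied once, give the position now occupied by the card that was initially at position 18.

Track the card's position through each out-shuffle:
18 → 15

15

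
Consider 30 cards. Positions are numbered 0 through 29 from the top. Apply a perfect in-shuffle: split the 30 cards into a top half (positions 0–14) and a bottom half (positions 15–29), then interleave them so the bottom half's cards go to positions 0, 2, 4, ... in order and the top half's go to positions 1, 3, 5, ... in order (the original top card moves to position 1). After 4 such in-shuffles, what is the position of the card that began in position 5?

2

Track the card's position through each in-shuffle:
5 → 11 → 23 → 16 → 2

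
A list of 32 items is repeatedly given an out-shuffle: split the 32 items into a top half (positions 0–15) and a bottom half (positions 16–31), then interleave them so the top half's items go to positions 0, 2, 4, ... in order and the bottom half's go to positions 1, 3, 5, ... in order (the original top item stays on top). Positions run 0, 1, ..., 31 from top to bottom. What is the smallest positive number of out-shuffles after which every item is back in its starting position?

5

The out-shuffle permutes the 32 positions with cycle lengths [1, 1, 5, 5, 5, 5, 5, 5].
Every item is home exactly when every cycle has completed a whole number of laps, i.e. after lcm(1, 5) = 5 out-shuffles.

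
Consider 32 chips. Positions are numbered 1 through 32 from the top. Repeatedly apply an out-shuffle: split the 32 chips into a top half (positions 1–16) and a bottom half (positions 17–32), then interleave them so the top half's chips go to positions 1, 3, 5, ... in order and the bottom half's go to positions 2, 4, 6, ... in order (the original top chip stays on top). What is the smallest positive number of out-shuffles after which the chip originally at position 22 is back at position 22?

Follow position 22 under repeated out-shuffles:
22 → 12 → 23 → 14 → 27 → 22
It first returns after 5 out-shuffles.

5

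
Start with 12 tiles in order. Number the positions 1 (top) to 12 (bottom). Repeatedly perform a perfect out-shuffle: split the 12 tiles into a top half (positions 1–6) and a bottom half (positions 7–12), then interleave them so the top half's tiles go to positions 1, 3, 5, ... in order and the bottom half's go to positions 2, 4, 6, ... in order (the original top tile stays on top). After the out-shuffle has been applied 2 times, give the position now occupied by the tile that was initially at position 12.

Position 12 is a fixed point of every out-shuffle, so the tile never moves.

12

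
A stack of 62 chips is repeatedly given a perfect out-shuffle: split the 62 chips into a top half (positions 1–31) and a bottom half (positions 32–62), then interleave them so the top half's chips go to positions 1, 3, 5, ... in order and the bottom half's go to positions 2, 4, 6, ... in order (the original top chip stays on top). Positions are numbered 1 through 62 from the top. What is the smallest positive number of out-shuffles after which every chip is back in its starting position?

The out-shuffle permutes the 62 positions with cycle lengths [1, 1, 60].
Every chip is home exactly when every cycle has completed a whole number of laps, i.e. after lcm(1, 60) = 60 out-shuffles.

60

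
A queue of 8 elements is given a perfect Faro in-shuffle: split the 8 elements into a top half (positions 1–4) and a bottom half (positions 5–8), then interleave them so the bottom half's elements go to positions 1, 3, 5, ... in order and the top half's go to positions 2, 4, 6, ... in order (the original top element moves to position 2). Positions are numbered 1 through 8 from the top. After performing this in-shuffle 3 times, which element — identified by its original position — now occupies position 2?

Work backwards from position 2, undoing one in-shuffle at a time:
2 ← 1 ← 5 ← 7
So the element now at position 2 started at position 7.

7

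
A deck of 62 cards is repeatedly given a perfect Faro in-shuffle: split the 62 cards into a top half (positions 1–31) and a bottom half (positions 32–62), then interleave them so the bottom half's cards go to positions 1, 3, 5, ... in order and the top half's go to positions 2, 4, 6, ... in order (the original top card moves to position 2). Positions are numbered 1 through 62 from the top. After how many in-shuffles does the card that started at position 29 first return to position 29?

Follow position 29 under repeated in-shuffles:
29 → 58 → 53 → 43 → 23 → 46 → 29
It first returns after 6 in-shuffles.

6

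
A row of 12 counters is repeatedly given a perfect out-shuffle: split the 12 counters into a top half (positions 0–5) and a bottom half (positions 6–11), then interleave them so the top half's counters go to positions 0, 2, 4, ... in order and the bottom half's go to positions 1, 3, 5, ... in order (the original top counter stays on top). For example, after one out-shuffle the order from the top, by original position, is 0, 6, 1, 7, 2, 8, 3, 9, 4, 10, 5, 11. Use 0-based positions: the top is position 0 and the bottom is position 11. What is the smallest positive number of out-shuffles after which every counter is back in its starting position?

10

The out-shuffle permutes the 12 positions with cycle lengths [1, 1, 10].
Every counter is home exactly when every cycle has completed a whole number of laps, i.e. after lcm(1, 10) = 10 out-shuffles.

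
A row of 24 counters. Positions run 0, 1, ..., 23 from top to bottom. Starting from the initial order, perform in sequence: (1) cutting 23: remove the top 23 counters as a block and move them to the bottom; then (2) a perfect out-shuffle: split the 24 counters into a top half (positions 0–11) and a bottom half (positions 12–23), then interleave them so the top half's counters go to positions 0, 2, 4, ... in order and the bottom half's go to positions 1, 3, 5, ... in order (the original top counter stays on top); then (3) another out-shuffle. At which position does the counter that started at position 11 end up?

Track the counter from position 11 forward through each operation:
  after op 1 (cut 23): 11 → 12
  after op 2 (out-shuffle): 12 → 1
  after op 3 (out-shuffle): 1 → 2

2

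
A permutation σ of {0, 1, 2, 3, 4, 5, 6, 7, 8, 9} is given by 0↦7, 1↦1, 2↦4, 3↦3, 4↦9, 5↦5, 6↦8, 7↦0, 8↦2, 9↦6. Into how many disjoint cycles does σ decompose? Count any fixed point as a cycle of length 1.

Cycle decomposition: (0 7) (1) (2 4 9 6 8) (3) (5).
5 cycles.

5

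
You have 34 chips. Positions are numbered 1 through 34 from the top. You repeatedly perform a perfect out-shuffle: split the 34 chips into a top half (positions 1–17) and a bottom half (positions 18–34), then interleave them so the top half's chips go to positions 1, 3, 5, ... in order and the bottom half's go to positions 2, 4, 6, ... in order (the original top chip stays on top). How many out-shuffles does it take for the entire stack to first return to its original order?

The out-shuffle permutes the 34 positions with cycle lengths [1, 1, 2, 10, 10, 10].
Every chip is home exactly when every cycle has completed a whole number of laps, i.e. after lcm(1, 2, 10) = 10 out-shuffles.

10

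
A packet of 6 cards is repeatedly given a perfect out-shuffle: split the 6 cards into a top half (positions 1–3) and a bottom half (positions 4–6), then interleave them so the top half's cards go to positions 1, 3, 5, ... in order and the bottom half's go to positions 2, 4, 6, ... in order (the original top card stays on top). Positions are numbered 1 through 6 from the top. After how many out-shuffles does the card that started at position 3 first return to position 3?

4

Follow position 3 under repeated out-shuffles:
3 → 5 → 4 → 2 → 3
It first returns after 4 out-shuffles.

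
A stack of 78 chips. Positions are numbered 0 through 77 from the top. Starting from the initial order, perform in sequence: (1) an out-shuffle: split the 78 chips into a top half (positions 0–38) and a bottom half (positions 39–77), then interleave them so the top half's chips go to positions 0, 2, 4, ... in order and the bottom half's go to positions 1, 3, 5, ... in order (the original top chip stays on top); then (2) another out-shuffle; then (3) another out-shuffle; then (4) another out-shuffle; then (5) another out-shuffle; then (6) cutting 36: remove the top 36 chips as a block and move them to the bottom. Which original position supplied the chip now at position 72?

Undo the operations in reverse order, starting from position 72:
  undo op 6 (cut 36): 72 ← 30
  undo op 5 (out-shuffle, from top half): 30 ← 15
  undo op 4 (out-shuffle, from bottom half): 15 ← 46
  undo op 3 (out-shuffle, from top half): 46 ← 23
  undo op 2 (out-shuffle, from bottom half): 23 ← 50
  undo op 1 (out-shuffle, from top half): 50 ← 25
So the chip at position 72 came from original position 25.

25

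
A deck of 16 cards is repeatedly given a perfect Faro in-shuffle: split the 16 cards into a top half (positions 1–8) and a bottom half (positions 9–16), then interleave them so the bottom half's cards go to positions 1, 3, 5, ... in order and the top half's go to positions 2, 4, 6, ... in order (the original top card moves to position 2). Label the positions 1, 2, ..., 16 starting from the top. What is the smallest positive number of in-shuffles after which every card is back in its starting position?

8

The in-shuffle permutes the 16 positions with cycle lengths [8, 8].
Every card is home exactly when every cycle has completed a whole number of laps, i.e. after lcm(8) = 8 in-shuffles.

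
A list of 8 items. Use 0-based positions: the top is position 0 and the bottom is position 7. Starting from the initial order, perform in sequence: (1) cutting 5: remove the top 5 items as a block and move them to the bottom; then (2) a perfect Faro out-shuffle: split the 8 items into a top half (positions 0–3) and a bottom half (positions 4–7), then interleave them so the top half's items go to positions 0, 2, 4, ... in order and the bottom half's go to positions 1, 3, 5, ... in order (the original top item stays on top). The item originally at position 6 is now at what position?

2

Track the item from position 6 forward through each operation:
  after op 1 (cut 5): 6 → 1
  after op 2 (out-shuffle): 1 → 2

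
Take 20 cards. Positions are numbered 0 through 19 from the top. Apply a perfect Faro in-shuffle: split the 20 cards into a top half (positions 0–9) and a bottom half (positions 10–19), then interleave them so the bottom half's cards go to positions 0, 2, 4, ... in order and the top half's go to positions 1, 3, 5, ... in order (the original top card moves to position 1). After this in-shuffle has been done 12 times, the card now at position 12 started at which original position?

Work backwards from position 12, undoing one in-shuffle at a time:
12 ← 16 ← 18 ← 19 ← 9 ← 4 ← 12 ← 16 ← 18 ← 19 ← 9 ← 4 ← 12
So the card now at position 12 started at position 12.

12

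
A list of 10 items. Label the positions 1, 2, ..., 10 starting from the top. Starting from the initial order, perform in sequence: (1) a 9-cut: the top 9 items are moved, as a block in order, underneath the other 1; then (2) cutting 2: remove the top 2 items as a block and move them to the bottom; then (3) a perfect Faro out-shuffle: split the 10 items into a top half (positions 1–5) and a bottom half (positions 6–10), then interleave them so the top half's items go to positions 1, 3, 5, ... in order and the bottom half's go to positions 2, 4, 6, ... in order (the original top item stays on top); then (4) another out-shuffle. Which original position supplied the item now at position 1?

2

Undo the operations in reverse order, starting from position 1:
  undo op 4 (out-shuffle, from top half): 1 ← 1
  undo op 3 (out-shuffle, from top half): 1 ← 1
  undo op 2 (cut 2): 1 ← 3
  undo op 1 (cut 9): 3 ← 2
So the item at position 1 came from original position 2.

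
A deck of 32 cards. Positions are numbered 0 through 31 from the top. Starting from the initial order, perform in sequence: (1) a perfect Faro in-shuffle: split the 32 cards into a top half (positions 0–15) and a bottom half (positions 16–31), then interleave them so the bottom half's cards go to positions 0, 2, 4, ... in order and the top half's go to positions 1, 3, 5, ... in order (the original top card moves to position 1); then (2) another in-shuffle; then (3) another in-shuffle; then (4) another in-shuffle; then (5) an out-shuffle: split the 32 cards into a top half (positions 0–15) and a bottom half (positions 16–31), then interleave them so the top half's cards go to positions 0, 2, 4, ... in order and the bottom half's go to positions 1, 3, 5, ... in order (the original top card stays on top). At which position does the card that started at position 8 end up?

22

Track the card from position 8 forward through each operation:
  after op 1 (in-shuffle): 8 → 17
  after op 2 (in-shuffle): 17 → 2
  after op 3 (in-shuffle): 2 → 5
  after op 4 (in-shuffle): 5 → 11
  after op 5 (out-shuffle): 11 → 22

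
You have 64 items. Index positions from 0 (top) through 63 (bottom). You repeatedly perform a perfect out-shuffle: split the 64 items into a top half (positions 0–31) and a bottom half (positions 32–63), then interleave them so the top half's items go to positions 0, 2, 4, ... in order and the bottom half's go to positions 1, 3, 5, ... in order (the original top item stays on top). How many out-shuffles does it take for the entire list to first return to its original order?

6

The out-shuffle permutes the 64 positions with cycle lengths [1, 1, 2, 3, 3, 6, 6, 6, 6, 6, 6, 6, 6, 6].
Every item is home exactly when every cycle has completed a whole number of laps, i.e. after lcm(1, 2, 3, 6) = 6 out-shuffles.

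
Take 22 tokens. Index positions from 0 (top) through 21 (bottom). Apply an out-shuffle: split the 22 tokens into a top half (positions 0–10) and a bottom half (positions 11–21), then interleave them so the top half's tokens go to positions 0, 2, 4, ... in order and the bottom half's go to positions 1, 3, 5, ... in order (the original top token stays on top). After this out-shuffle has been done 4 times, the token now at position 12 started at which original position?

Work backwards from position 12, undoing one out-shuffle at a time:
12 ← 6 ← 3 ← 12 ← 6
So the token now at position 12 started at position 6.

6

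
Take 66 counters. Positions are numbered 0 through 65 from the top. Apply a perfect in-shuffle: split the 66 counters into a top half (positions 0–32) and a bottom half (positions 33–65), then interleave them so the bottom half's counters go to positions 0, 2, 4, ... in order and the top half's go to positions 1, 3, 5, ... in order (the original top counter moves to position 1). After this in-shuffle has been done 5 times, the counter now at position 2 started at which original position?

Work backwards from position 2, undoing one in-shuffle at a time:
2 ← 34 ← 50 ← 58 ← 62 ← 64
So the counter now at position 2 started at position 64.

64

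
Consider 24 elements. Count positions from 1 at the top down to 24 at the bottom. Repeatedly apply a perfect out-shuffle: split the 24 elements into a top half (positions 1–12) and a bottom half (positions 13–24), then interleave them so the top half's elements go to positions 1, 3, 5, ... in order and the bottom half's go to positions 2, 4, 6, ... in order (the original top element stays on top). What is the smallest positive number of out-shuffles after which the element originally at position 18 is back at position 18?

11

Follow position 18 under repeated out-shuffles:
18 → 12 → 23 → 22 → 20 → 16 → 8 → 15 → 6 → 11 → 21 → 18
It first returns after 11 out-shuffles.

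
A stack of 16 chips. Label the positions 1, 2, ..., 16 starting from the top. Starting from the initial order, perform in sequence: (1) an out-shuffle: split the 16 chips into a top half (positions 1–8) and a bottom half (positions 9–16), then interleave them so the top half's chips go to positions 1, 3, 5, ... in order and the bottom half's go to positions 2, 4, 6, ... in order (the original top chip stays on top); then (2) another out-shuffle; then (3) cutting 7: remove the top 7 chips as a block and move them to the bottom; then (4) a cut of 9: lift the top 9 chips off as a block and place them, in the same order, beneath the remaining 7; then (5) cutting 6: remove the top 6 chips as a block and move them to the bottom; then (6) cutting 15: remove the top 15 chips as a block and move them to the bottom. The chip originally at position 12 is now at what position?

Track the chip from position 12 forward through each operation:
  after op 1 (out-shuffle): 12 → 8
  after op 2 (out-shuffle): 8 → 15
  after op 3 (cut 7): 15 → 8
  after op 4 (cut 9): 8 → 15
  after op 5 (cut 6): 15 → 9
  after op 6 (cut 15): 9 → 10

10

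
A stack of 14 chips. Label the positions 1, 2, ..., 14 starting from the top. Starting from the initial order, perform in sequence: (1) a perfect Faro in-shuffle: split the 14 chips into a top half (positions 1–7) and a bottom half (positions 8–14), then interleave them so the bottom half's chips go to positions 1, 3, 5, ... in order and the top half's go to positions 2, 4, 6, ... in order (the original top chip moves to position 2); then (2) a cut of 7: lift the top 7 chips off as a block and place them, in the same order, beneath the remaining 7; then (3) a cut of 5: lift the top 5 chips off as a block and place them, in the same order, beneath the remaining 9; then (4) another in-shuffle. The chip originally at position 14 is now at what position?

Track the chip from position 14 forward through each operation:
  after op 1 (in-shuffle): 14 → 13
  after op 2 (cut 7): 13 → 6
  after op 3 (cut 5): 6 → 1
  after op 4 (in-shuffle): 1 → 2

2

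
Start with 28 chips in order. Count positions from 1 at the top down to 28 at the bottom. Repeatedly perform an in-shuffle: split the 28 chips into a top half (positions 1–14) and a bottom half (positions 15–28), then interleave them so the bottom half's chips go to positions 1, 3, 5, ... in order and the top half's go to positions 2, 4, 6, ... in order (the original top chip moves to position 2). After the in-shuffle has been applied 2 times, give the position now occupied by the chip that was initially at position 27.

Track the chip's position through each in-shuffle:
27 → 25 → 21

21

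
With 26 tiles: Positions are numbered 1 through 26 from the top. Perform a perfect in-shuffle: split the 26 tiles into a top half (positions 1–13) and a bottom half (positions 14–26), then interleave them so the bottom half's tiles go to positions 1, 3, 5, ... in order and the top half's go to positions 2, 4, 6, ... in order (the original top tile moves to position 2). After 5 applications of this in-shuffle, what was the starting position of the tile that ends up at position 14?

Work backwards from position 14, undoing one in-shuffle at a time:
14 ← 7 ← 17 ← 22 ← 11 ← 19
So the tile now at position 14 started at position 19.

19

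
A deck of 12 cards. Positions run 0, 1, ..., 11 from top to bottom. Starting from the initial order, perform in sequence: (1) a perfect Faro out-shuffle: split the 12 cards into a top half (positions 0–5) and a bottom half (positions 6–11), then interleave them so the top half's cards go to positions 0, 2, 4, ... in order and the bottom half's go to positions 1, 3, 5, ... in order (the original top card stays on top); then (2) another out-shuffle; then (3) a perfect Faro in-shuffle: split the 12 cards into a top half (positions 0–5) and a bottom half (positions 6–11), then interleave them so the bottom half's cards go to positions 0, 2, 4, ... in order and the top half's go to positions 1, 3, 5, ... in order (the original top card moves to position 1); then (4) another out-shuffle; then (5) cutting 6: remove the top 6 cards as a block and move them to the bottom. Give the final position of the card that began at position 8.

11

Track the card from position 8 forward through each operation:
  after op 1 (out-shuffle): 8 → 5
  after op 2 (out-shuffle): 5 → 10
  after op 3 (in-shuffle): 10 → 8
  after op 4 (out-shuffle): 8 → 5
  after op 5 (cut 6): 5 → 11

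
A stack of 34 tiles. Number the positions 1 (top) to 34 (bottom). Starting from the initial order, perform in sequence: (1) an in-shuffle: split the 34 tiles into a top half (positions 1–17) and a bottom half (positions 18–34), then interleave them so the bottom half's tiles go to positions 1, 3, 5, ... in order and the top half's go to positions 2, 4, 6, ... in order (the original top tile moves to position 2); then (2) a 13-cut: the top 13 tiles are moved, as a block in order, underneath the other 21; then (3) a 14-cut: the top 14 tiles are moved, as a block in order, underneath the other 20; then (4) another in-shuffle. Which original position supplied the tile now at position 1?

23

Undo the operations in reverse order, starting from position 1:
  undo op 4 (in-shuffle, from bottom half): 1 ← 18
  undo op 3 (cut 14): 18 ← 32
  undo op 2 (cut 13): 32 ← 11
  undo op 1 (in-shuffle, from bottom half): 11 ← 23
So the tile at position 1 came from original position 23.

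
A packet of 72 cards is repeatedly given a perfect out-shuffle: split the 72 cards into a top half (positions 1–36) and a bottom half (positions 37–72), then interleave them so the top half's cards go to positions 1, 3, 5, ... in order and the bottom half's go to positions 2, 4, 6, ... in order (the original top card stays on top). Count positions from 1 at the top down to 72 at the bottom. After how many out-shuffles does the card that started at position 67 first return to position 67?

Follow position 67 under repeated out-shuffles:
67 → 62 → 52 → 32 → 63 → 54 → 36 → 71 → ... → 67 (length 35)
It first returns after 35 out-shuffles.

35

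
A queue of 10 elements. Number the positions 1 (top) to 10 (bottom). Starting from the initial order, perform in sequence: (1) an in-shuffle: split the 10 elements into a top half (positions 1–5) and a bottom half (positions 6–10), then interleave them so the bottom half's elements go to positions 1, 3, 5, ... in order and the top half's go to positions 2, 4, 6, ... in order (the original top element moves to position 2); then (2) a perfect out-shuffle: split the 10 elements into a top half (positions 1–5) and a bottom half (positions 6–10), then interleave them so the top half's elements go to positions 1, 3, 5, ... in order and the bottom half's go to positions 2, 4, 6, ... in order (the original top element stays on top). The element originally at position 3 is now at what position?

2

Track the element from position 3 forward through each operation:
  after op 1 (in-shuffle): 3 → 6
  after op 2 (out-shuffle): 6 → 2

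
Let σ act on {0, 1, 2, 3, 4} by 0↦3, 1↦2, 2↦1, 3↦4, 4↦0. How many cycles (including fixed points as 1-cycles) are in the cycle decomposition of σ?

Cycle decomposition: (0 3 4) (1 2).
2 cycles.

2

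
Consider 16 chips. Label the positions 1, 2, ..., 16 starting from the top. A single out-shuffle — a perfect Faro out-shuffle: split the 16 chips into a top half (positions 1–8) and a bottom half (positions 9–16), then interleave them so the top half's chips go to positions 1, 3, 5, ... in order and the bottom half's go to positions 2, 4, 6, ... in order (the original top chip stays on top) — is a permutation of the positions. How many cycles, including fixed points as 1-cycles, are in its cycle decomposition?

Trace each unvisited position around until it returns:
(1) (2 3 5 9) (4 7 13 10) (6 11) (8 15 14 12) (16)
6 cycles in total.

6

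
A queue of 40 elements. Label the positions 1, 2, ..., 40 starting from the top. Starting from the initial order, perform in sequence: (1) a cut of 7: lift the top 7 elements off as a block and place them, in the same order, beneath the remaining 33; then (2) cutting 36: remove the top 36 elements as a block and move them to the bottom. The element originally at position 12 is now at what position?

9

Track the element from position 12 forward through each operation:
  after op 1 (cut 7): 12 → 5
  after op 2 (cut 36): 5 → 9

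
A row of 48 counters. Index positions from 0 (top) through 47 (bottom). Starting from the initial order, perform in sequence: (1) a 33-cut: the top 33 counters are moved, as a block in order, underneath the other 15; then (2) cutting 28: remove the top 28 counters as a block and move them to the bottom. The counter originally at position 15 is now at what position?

Track the counter from position 15 forward through each operation:
  after op 1 (cut 33): 15 → 30
  after op 2 (cut 28): 30 → 2

2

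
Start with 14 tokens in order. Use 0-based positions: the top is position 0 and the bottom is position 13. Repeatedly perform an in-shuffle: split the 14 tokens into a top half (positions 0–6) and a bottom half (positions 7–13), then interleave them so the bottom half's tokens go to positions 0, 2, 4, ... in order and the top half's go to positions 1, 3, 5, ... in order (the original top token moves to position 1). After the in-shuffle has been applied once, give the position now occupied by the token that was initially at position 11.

8

Track the token's position through each in-shuffle:
11 → 8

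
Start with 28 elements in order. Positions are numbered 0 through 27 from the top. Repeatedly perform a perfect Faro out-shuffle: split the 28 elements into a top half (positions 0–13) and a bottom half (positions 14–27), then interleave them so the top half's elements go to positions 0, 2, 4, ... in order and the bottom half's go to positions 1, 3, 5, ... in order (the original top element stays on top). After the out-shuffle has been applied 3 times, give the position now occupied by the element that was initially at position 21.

Track the element's position through each out-shuffle:
21 → 15 → 3 → 6

6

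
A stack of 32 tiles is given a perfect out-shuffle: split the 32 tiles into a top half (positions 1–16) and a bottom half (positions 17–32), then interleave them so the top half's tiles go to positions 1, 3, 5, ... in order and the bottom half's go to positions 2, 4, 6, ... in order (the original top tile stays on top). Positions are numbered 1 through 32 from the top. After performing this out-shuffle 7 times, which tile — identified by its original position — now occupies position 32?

Work backwards from position 32, undoing one out-shuffle at a time:
32 ← 32 ← 32 ← 32 ← 32 ← 32 ← 32 ← 32
So the tile now at position 32 started at position 32.

32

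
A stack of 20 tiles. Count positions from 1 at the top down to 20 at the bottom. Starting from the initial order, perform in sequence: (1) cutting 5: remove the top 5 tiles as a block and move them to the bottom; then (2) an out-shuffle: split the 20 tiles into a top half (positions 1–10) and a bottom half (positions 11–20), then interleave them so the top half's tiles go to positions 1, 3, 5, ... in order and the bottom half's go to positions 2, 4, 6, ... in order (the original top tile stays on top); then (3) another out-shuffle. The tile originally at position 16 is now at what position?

Track the tile from position 16 forward through each operation:
  after op 1 (cut 5): 16 → 11
  after op 2 (out-shuffle): 11 → 2
  after op 3 (out-shuffle): 2 → 3

3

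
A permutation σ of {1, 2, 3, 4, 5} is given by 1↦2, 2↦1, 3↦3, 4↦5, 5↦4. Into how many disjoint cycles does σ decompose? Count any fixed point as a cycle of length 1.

Cycle decomposition: (1 2) (3) (4 5).
3 cycles.

3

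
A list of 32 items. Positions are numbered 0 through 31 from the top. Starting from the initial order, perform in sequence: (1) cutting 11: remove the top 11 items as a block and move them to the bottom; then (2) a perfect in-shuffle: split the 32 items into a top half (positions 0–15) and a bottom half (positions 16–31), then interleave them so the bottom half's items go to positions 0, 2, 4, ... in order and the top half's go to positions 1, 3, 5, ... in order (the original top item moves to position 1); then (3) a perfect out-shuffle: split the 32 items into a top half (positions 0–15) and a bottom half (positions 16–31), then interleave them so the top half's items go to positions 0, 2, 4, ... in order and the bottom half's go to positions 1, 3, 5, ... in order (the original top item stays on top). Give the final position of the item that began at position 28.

4

Track the item from position 28 forward through each operation:
  after op 1 (cut 11): 28 → 17
  after op 2 (in-shuffle): 17 → 2
  after op 3 (out-shuffle): 2 → 4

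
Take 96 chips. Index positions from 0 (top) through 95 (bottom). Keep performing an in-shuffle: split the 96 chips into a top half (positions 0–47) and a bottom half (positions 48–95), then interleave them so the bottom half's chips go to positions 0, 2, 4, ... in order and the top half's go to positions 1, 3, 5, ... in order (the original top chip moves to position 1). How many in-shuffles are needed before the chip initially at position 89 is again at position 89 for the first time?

Follow position 89 under repeated in-shuffles:
89 → 82 → 68 → 40 → 81 → 66 → 36 → 73 → ... → 89 (length 48)
It first returns after 48 in-shuffles.

48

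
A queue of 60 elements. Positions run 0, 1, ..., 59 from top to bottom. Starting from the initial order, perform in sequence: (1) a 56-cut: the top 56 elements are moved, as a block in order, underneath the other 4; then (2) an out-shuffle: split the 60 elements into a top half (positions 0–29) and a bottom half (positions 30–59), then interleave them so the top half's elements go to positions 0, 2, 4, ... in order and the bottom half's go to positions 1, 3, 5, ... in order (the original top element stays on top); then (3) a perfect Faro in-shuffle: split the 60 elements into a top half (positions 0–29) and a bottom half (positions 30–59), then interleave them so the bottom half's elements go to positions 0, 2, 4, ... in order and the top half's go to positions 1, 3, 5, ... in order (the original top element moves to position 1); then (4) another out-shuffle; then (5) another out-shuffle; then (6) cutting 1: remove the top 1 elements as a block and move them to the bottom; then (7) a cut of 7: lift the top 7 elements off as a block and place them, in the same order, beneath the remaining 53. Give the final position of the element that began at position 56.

56

Track the element from position 56 forward through each operation:
  after op 1 (cut 56): 56 → 0
  after op 2 (out-shuffle): 0 → 0
  after op 3 (in-shuffle): 0 → 1
  after op 4 (out-shuffle): 1 → 2
  after op 5 (out-shuffle): 2 → 4
  after op 6 (cut 1): 4 → 3
  after op 7 (cut 7): 3 → 56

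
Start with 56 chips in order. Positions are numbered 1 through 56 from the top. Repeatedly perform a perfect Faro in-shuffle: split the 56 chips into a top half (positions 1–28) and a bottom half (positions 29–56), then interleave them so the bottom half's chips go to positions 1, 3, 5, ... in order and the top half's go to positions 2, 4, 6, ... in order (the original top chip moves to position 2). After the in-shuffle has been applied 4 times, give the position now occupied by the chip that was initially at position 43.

4

Track the chip's position through each in-shuffle:
43 → 29 → 1 → 2 → 4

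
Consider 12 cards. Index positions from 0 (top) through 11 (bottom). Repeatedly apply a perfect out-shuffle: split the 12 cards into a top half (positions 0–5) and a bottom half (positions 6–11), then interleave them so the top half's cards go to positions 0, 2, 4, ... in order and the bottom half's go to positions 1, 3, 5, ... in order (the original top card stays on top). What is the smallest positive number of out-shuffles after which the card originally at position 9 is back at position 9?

Follow position 9 under repeated out-shuffles:
9 → 7 → 3 → 6 → 1 → 2 → 4 → 8 → 5 → 10 → 9
It first returns after 10 out-shuffles.

10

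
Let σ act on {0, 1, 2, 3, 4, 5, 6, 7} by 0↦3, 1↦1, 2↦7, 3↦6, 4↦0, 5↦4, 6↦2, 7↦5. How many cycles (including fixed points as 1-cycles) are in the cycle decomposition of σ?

2

Cycle decomposition: (0 3 6 2 7 5 4) (1).
2 cycles.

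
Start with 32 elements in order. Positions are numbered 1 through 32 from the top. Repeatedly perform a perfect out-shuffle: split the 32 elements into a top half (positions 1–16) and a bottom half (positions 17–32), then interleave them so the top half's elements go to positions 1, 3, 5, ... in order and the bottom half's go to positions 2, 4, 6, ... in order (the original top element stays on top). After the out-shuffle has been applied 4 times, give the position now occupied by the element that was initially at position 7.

4

Track the element's position through each out-shuffle:
7 → 13 → 25 → 18 → 4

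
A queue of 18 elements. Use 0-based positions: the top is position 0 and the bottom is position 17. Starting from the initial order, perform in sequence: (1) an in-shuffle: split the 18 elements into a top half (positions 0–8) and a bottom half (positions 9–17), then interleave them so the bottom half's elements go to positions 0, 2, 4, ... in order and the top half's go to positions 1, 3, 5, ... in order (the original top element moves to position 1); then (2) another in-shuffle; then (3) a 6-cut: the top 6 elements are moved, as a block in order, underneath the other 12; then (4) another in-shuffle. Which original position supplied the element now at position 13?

Undo the operations in reverse order, starting from position 13:
  undo op 4 (in-shuffle, from top half): 13 ← 6
  undo op 3 (cut 6): 6 ← 12
  undo op 2 (in-shuffle, from bottom half): 12 ← 15
  undo op 1 (in-shuffle, from top half): 15 ← 7
So the element at position 13 came from original position 7.

7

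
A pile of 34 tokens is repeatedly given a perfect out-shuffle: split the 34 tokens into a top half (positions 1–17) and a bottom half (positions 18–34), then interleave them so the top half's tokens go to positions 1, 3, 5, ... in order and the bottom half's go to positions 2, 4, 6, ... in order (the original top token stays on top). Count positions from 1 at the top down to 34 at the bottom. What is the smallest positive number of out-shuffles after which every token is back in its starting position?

The out-shuffle permutes the 34 positions with cycle lengths [1, 1, 2, 10, 10, 10].
Every token is home exactly when every cycle has completed a whole number of laps, i.e. after lcm(1, 2, 10) = 10 out-shuffles.

10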